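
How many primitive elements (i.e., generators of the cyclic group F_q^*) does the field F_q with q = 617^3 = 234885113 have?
There are φ(234885112) = 90547200 primitive elements

F_q^* is cyclic of order q - 1 = 234885112. A cyclic group of order m has exactly φ(m) generators. Here m = 234885112 = 2^3 · 7 · 11 · 97 · 3931, so the number of primitive elements is φ(234885112) = 90547200.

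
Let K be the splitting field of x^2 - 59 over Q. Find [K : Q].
[K : Q] = 2

f(x) = x^2 - 59 factors as (x - √59)(x + √59). The splitting field is K = Q(√59). Since 59 is squarefree and > 1, it is not a perfect square, so x^2 - 59 is irreducible over Q and [Q(√59) : Q] = 2. Hence [K : Q] = 2.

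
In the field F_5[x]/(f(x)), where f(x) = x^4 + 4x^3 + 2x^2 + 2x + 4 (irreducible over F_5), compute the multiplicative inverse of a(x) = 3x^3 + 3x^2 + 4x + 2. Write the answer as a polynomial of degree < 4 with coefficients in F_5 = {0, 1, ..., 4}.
a(x)^(-1) ≡ 3x^3 + 2x^2 + 1 (mod f(x))

Since f is irreducible over F_5, F_5[x]/(f) is a field and a(x) ≠ 0 has an inverse. Apply the extended Euclidean algorithm to f(x) and a(x) in F_5[x]: f(x) = (2x + 1)·a(x) + (x^2 + 4x + 2);  a(x) = (3x + 1)·(x^2 + 4x + 2) + (4x);  (x^2 + 4x + 2) = (4x + 1)·(4x) + (2). The last nonzero remainder is the constant 2 = gcd(f, a) in F_5. Back-substituting through the division chain expresses 2 = s(x)·a(x) + t(x)·f(x) with s(x) ≡ x^3 + 4x^2 + 2 (mod f), so (x^3 + 4x^2 + 2)·a(x) ≡ 2 (mod f). Multiplying by 2^(-1) ≡ 3 in F_5 gives a(x)^(-1) ≡ 3·(x^3 + 4x^2 + 2) ≡ 3x^3 + 2x^2 + 1 (mod f). Check: (3x^3 + 3x^2 + 4x + 2)·(3x^3 + 2x^2 + 1) = 4x^6 + 3x^4 + 2x^3 + 2x^2 + 4x + 2 ≡ 1 (mod x^4 + 4x^3 + 2x^2 + 2x + 4).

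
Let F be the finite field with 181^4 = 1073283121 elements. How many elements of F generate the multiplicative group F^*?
There are φ(1073283120) = 226437120 primitive elements

F_q^* is cyclic of order q - 1 = 1073283120. A cyclic group of order m has exactly φ(m) generators. Here m = 1073283120 = 2^4 · 3^2 · 5 · 7 · 13 · 16381, so the number of primitive elements is φ(1073283120) = 226437120.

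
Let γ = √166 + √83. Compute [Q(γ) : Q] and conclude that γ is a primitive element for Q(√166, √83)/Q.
[Q(γ) : Q] = 4 (equivalently, Q(γ) = Q(√166, √83))

Obviously Q(γ) ⊆ Q(√166, √83), and [Q(√166, √83):Q] = 4 (since 166, 83 are distinct squarefree integers > 1 with 13778 not a perfect square). To show equality we compute the minimal polynomial of γ. From γ = √166 + √83: γ^2 = 166 + 2√(13778) + 83 = 249 + 2√(13778), so γ^2 - 249 = 2√(13778); squaring, (γ^2 - 249)^2 = 4·13778, i.e. γ^4 - 498γ^2 + 62001 - 55112 = 0, i.e. γ^4 - 498γ^2 + 6889 = 0. So γ is a root of x^4 - 498x^2 + 6889. This polynomial is irreducible over Q: it has no rational root (each ±√166 ± √83 is irrational), and any factorization into two quadratics over Q would force √(13778) ∈ Q (pairing opposite roots) or √166, √83 ∈ Q (other pairings), all impossible. Hence [Q(γ):Q] = 4 = [Q(√166, √83):Q], so Q(γ) = Q(√166, √83).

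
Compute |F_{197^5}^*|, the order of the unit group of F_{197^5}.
|F_{197^5}^*| = 296709280756

F_{197^5} has 197^5 = 296709280757 elements; its multiplicative group consists of all nonzero elements, so |F_{197^5}^*| = 296709280757 - 1 = 296709280756. (It is cyclic since any finite subgroup of the multiplicative group of a field is cyclic.)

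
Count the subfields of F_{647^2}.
F_{647^2} has 2 subfields

The subfields of F_{p^n} are exactly the fields F_{p^d} for d | n (each is the fixed field of the unique index-d subgroup of Gal(F_{p^n}/F_p) ≅ Z/nZ). The divisors of n = 2 are {1, 2}, giving 2 subfields: F_{647^1}, F_{647^2}.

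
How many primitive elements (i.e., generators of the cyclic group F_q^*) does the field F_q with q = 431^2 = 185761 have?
There are φ(185760) = 48384 primitive elements

F_q^* is cyclic of order q - 1 = 185760. A cyclic group of order m has exactly φ(m) generators. Here m = 185760 = 2^5 · 3^3 · 5 · 43, so the number of primitive elements is φ(185760) = 48384.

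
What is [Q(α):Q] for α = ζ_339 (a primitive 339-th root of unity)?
[Q(α):Q] = 224

The minimal polynomial of ζ_339 over Q is the 339-th cyclotomic polynomial Φ_339(x), which is irreducible over Q and has degree φ(339) = 224. Hence [Q(α):Q] = φ(339) = 224.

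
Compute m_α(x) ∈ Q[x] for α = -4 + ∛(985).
m_α(x) = x^3 + 12x^2 + 48x - 921

Set β = α + 4 = ∛(985), so β^3 = 985. Then (α + 4)^3 - 985 = 0, i.e. α is a root of g(x) = (x + 4)^3 - 985 = x^3 + 12x^2 + 48x - 921. Since g(x) = h(x + 4) where h(x) = x^3 - 985, and h is irreducible over Q (because 985 is not a perfect cube, so h has no rational root, and a monic cubic with no rational root is irreducible), g is also irreducible (irreducibility is preserved under the substitution x → x + 4). Hence m_α(x) = x^3 + 12x^2 + 48x - 921.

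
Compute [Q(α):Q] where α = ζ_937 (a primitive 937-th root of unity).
[Q(α):Q] = 936

The minimal polynomial of ζ_937 over Q is the 937-th cyclotomic polynomial Φ_937(x), which is irreducible over Q and has degree φ(937) = 936. Hence [Q(α):Q] = φ(937) = 936.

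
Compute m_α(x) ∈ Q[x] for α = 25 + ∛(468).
m_α(x) = x^3 - 75x^2 + 1875x - 16093

Set β = α - 25 = ∛(468), so β^3 = 468. Then (α - 25)^3 - 468 = 0, i.e. α is a root of g(x) = (x - 25)^3 - 468 = x^3 - 75x^2 + 1875x - 16093. Since g(x) = h(x - 25) where h(x) = x^3 - 468, and h is irreducible over Q (because 468 is not a perfect cube, so h has no rational root, and a monic cubic with no rational root is irreducible), g is also irreducible (irreducibility is preserved under the substitution x → x - 25). Hence m_α(x) = x^3 - 75x^2 + 1875x - 16093.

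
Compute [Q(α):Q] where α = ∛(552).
[Q(α):Q] = 3

The minimal polynomial of α is x^3 - 552, irreducible over Q since 552 is not a perfect cube (so x^3 - 552 has no rational root). Hence [Q(α):Q] = deg(m_α) = 3.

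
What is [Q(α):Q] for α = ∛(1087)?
[Q(α):Q] = 3

The minimal polynomial of α is x^3 - 1087, irreducible over Q since 1087 is not a perfect cube (so x^3 - 1087 has no rational root). Hence [Q(α):Q] = deg(m_α) = 3.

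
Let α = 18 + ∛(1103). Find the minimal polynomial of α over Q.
m_α(x) = x^3 - 54x^2 + 972x - 6935

Set β = α - 18 = ∛(1103), so β^3 = 1103. Then (α - 18)^3 - 1103 = 0, i.e. α is a root of g(x) = (x - 18)^3 - 1103 = x^3 - 54x^2 + 972x - 6935. Since g(x) = h(x - 18) where h(x) = x^3 - 1103, and h is irreducible over Q (because 1103 is not a perfect cube, so h has no rational root, and a monic cubic with no rational root is irreducible), g is also irreducible (irreducibility is preserved under the substitution x → x - 18). Hence m_α(x) = x^3 - 54x^2 + 972x - 6935.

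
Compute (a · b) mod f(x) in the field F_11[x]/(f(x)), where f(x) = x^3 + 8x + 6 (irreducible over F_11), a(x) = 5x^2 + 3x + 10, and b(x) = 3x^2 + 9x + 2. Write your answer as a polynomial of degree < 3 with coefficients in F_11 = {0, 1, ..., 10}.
a · b ≡ 2x^2 + 3x + 4 (mod f(x))

Multiply in F_11[x]: a(x)·b(x) = (5x^2 + 3x + 10)·(3x^2 + 9x + 2) = 4x^4 + 10x^3 + x^2 + 8x + 9. This has degree ≥ 3, so divide by f(x) over F_11: 4x^4 + 10x^3 + x^2 + 8x + 9 = (4x + 10)·(x^3 + 8x + 6) + (2x^2 + 3x + 4). Hence a·b ≡ 2x^2 + 3x + 4 (mod f). (F_11[x]/(f) is a field with 11^3 = 1331 elements since f is irreducible of degree 3.)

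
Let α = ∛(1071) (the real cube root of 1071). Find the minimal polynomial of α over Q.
m_α(x) = x^3 - 1071

α satisfies α^3 = 1071, so x^3 - 1071 annihilates α. By the rational root test, a rational root p/q (in lowest terms) of x^3 - 1071 would satisfy p^3 = 1071 q^3, forcing q = 1 and p^3 = 1071; but 1071 is not a perfect cube, contradiction. A monic cubic over Q with no rational root is irreducible (any nontrivial factorization would include a linear factor). Hence x^3 - 1071 is the minimal polynomial of α, and in particular [Q(α):Q] = 3.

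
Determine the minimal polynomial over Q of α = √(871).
m_α(x) = x^2 - 871

α satisfies α^2 - 871 = 0, so x^2 - 871 annihilates α. Since d = 871 is squarefree and ≠ 1, it is not a perfect square in Q, so x^2 - 871 has no rational root and is therefore irreducible over Q (a degree-2 polynomial over a field is irreducible iff it has no root). Hence m_α(x) = x^2 - 871.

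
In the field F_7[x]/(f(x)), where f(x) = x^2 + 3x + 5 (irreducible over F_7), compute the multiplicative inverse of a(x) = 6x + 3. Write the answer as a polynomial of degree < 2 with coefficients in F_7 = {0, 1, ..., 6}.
a(x)^(-1) ≡ 4x + 3 (mod f(x))

Since f is irreducible over F_7, F_7[x]/(f) is a field and a(x) ≠ 0 has an inverse. Apply the extended Euclidean algorithm to f(x) and a(x) in F_7[x]: f(x) = (6x + 1)·a(x) + (2). The last nonzero remainder is the constant 2 = gcd(f, a) in F_7. Back-substituting through the division chain expresses 2 = s(x)·a(x) + t(x)·f(x) with s(x) ≡ x + 6 (mod f), so (x + 6)·a(x) ≡ 2 (mod f). Multiplying by 2^(-1) ≡ 4 in F_7 gives a(x)^(-1) ≡ 4·(x + 6) ≡ 4x + 3 (mod f). Check: (6x + 3)·(4x + 3) = 3x^2 + 2x + 2 ≡ 1 (mod x^2 + 3x + 5).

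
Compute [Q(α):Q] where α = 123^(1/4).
[Q(α):Q] = 4

α is a root of x^4 - 123. By Eisenstein's criterion at the prime p = 3 (which divides the constant term 123 but p^2 = 9 does not, since 123 is squarefree), x^4 - 123 is irreducible over Q. Hence [Q(α):Q] = 4.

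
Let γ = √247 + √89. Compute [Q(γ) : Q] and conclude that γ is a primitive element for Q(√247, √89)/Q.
[Q(γ) : Q] = 4 (equivalently, Q(γ) = Q(√247, √89))

Obviously Q(γ) ⊆ Q(√247, √89), and [Q(√247, √89):Q] = 4 (since 247, 89 are distinct squarefree integers > 1 with 21983 not a perfect square). To show equality we compute the minimal polynomial of γ. From γ = √247 + √89: γ^2 = 247 + 2√(21983) + 89 = 336 + 2√(21983), so γ^2 - 336 = 2√(21983); squaring, (γ^2 - 336)^2 = 4·21983, i.e. γ^4 - 672γ^2 + 112896 - 87932 = 0, i.e. γ^4 - 672γ^2 + 24964 = 0. So γ is a root of x^4 - 672x^2 + 24964. This polynomial is irreducible over Q: it has no rational root (each ±√247 ± √89 is irrational), and any factorization into two quadratics over Q would force √(21983) ∈ Q (pairing opposite roots) or √247, √89 ∈ Q (other pairings), all impossible. Hence [Q(γ):Q] = 4 = [Q(√247, √89):Q], so Q(γ) = Q(√247, √89).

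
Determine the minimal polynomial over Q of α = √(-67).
m_α(x) = x^2 + 67

α satisfies α^2 + 67 = 0, so x^2 + 67 annihilates α. Since d = -67 is squarefree and ≠ 1, it is not a perfect square in Q, so x^2 + 67 has no rational root and is therefore irreducible over Q (a degree-2 polynomial over a field is irreducible iff it has no root). Hence m_α(x) = x^2 + 67.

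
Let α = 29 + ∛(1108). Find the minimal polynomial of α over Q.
m_α(x) = x^3 - 87x^2 + 2523x - 25497

Set β = α - 29 = ∛(1108), so β^3 = 1108. Then (α - 29)^3 - 1108 = 0, i.e. α is a root of g(x) = (x - 29)^3 - 1108 = x^3 - 87x^2 + 2523x - 25497. Since g(x) = h(x - 29) where h(x) = x^3 - 1108, and h is irreducible over Q (because 1108 is not a perfect cube, so h has no rational root, and a monic cubic with no rational root is irreducible), g is also irreducible (irreducibility is preserved under the substitution x → x - 29). Hence m_α(x) = x^3 - 87x^2 + 2523x - 25497.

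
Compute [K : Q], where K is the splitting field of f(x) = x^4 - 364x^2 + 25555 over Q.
[K : Q] = 4

Solving the quadratic in x^2: x^2 = (364 ± √(364^2 - 4·25555))/2 = (364 ± √30276)/2 = (364 ± 174)/2, giving x^2 = 95 or x^2 = 269. So f(x) = (x^2 - 95)(x^2 - 269) and the roots of f are ±√95, ±√269. Hence the splitting field is K = Q(√95, √269). Since 95 and 269 are distinct squarefree integers > 1, their product 25555 is not a perfect square, so √269 ∉ Q(√95). By the tower law [K:Q] = [Q(√95,√269):Q(√95)] · [Q(√95):Q] = 2 · 2 = 4.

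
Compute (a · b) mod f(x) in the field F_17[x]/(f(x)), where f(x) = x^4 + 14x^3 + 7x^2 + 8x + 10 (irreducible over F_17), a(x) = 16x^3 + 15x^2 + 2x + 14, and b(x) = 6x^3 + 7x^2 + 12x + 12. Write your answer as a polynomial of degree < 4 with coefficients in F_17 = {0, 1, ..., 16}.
a · b ≡ x^3 + 15x^2 + 2x + 12 (mod f(x))

Multiply in F_17[x]: a(x)·b(x) = (16x^3 + 15x^2 + 2x + 14)·(6x^3 + 7x^2 + 12x + 12) = 11x^6 + 15x^5 + 3x^4 + 11x^3 + 13x^2 + 5x + 15. This has degree ≥ 4, so divide by f(x) over F_17: 11x^6 + 15x^5 + 3x^4 + 11x^3 + 13x^2 + 5x + 15 = (11x^2 + 14x + 2)·(x^4 + 14x^3 + 7x^2 + 8x + 10) + (x^3 + 15x^2 + 2x + 12). Hence a·b ≡ x^3 + 15x^2 + 2x + 12 (mod f). (F_17[x]/(f) is a field with 17^4 = 83521 elements since f is irreducible of degree 4.)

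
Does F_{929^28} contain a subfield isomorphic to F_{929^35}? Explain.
No: F_{929^35} is not a subfield of F_{929^28}

F_{p^m} embeds in F_{p^n} iff m | n. Here 35 ∤ 28 (since 28 = 0·35 + 28 with remainder 28 ≠ 0), so F_{929^35} is not a subfield of F_{929^28}. Equivalently: if it were, the tower law would give 35 = [F_{929^35}:F_929] dividing [F_{929^28}:F_929] = 28, contradiction.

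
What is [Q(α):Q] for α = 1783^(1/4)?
[Q(α):Q] = 4

α is a root of x^4 - 1783. By Eisenstein's criterion at the prime p = 1783 (which divides the constant term 1783 but p^2 = 3179089 does not, since 1783 is squarefree), x^4 - 1783 is irreducible over Q. Hence [Q(α):Q] = 4.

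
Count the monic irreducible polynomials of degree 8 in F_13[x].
There are 101962770 monic irreducible polynomials of degree 8 over F_13

Each element of F_{13^8} that lies in no proper subfield is a root of exactly one monic irreducible of degree 8 over F_13, and each such polynomial has 8 distinct roots in F_{13^8}. By Möbius inversion the count is N_13(8) = (1/8) Σ_{d|8} μ(8/d) · 13^d = (1/8)(μ(8)·13^1 + μ(4)·13^2 + μ(2)·13^4 + μ(1)·13^8) = 815702160/8 = 101962770.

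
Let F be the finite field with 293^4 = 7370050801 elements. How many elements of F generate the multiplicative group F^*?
There are φ(7370050800) = 1548288000 primitive elements

F_q^* is cyclic of order q - 1 = 7370050800. A cyclic group of order m has exactly φ(m) generators. Here m = 7370050800 = 2^4 · 3 · 5^2 · 7^2 · 17 · 73 · 101, so the number of primitive elements is φ(7370050800) = 1548288000.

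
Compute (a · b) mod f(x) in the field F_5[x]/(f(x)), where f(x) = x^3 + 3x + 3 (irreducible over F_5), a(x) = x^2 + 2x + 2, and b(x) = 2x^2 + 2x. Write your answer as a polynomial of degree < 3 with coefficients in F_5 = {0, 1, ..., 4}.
a · b ≡ 2x^2 + 2 (mod f(x))

Multiply in F_5[x]: a(x)·b(x) = (x^2 + 2x + 2)·(2x^2 + 2x) = 2x^4 + x^3 + 3x^2 + 4x. This has degree ≥ 3, so divide by f(x) over F_5: 2x^4 + x^3 + 3x^2 + 4x = (2x + 1)·(x^3 + 3x + 3) + (2x^2 + 2). Hence a·b ≡ 2x^2 + 2 (mod f). (F_5[x]/(f) is a field with 5^3 = 125 elements since f is irreducible of degree 3.)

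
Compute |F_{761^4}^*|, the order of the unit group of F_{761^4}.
|F_{761^4}^*| = 335381132640

F_{761^4} has 761^4 = 335381132641 elements; its multiplicative group consists of all nonzero elements, so |F_{761^4}^*| = 335381132641 - 1 = 335381132640. (It is cyclic since any finite subgroup of the multiplicative group of a field is cyclic.)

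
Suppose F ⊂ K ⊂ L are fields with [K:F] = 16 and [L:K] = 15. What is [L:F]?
[L:F] = 240

The tower law says that for any tower of field extensions F ⊂ K ⊂ L with finite degrees, [L:F] = [L:K] · [K:F]. Here this gives [L:F] = 15 · 16 = 240.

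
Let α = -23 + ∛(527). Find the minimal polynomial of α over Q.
m_α(x) = x^3 + 69x^2 + 1587x + 11640

Set β = α + 23 = ∛(527), so β^3 = 527. Then (α + 23)^3 - 527 = 0, i.e. α is a root of g(x) = (x + 23)^3 - 527 = x^3 + 69x^2 + 1587x + 11640. Since g(x) = h(x + 23) where h(x) = x^3 - 527, and h is irreducible over Q (because 527 is not a perfect cube, so h has no rational root, and a monic cubic with no rational root is irreducible), g is also irreducible (irreducibility is preserved under the substitution x → x + 23). Hence m_α(x) = x^3 + 69x^2 + 1587x + 11640.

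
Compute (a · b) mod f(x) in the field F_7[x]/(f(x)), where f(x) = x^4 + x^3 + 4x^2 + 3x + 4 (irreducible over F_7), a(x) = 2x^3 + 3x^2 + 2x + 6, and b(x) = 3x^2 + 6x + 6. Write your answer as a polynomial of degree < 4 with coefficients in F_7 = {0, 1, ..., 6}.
a · b ≡ 4x^3 + 5x^2 + 4 (mod f(x))

Multiply in F_7[x]: a(x)·b(x) = (2x^3 + 3x^2 + 2x + 6)·(3x^2 + 6x + 6) = 6x^5 + x^3 + 6x^2 + 6x + 1. This has degree ≥ 4, so divide by f(x) over F_7: 6x^5 + x^3 + 6x^2 + 6x + 1 = (6x + 1)·(x^4 + x^3 + 4x^2 + 3x + 4) + (4x^3 + 5x^2 + 4). Hence a·b ≡ 4x^3 + 5x^2 + 4 (mod f). (F_7[x]/(f) is a field with 7^4 = 2401 elements since f is irreducible of degree 4.)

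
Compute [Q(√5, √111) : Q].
[Q(√5, √111) : Q] = 4

[Q(√5):Q] = 2 (min poly x^2 - 5, irreducible since 5 is squarefree > 1). For the top step, suppose √111 ∈ Q(√5), say √111 = c + d√5 with c, d ∈ Q. Squaring: 111 = c^2 + 5d^2 + 2cd√5. Since √5 ∉ Q this forces 2cd = 0. If d = 0 then √111 = c ∈ Q, contradicting 111 squarefree > 1. If c = 0 then 111 = 5d^2, so 5·111 = (5d)^2 is a perfect square in Q — but 5·111 = 555 is not a perfect square (since 5 and 111 are distinct squarefree integers). Contradiction. Hence √111 ∉ Q(√5), so x^2 - 111 stays irreducible over Q(√5) and [Q(√5, √111) : Q(√5)] = 2. By the tower law, [Q(√5, √111) : Q] = 2 · 2 = 4.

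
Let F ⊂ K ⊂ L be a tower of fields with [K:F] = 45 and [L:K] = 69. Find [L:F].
[L:F] = 3105

The tower law says that for any tower of field extensions F ⊂ K ⊂ L with finite degrees, [L:F] = [L:K] · [K:F]. Here this gives [L:F] = 69 · 45 = 3105.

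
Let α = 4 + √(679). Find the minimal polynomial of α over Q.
m_α(x) = x^2 - 8x - 663

From α - 4 = √(679), squaring gives (α - 4)^2 = 679, i.e. α^2 - 8α + 16 = 679, so α^2 - 8α - 663 = 0. The discriminant of x^2 - 8x - 663 is (-8)^2 - 4·(-663) = 64 + 2652 = 2716, and 4·(679) is not a perfect square in Q since 679 is squarefree and ≠ 1. Hence x^2 - 8x - 663 is irreducible over Q and is the minimal polynomial of α.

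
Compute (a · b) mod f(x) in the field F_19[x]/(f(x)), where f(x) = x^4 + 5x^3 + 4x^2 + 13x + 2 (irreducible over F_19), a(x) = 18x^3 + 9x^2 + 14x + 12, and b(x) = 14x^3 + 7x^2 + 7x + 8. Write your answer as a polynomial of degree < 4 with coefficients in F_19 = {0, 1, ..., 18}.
a · b ≡ 6x^3 + 12x^2 + 5x + 2 (mod f(x))

Multiply in F_19[x]: a(x)·b(x) = (18x^3 + 9x^2 + 14x + 12)·(14x^3 + 7x^2 + 7x + 8) = 5x^6 + 5x^5 + 5x^4 + 17x^3 + 7x^2 + 6x + 1. This has degree ≥ 4, so divide by f(x) over F_19: 5x^6 + 5x^5 + 5x^4 + 17x^3 + 7x^2 + 6x + 1 = (5x^2 + 18x + 9)·(x^4 + 5x^3 + 4x^2 + 13x + 2) + (6x^3 + 12x^2 + 5x + 2). Hence a·b ≡ 6x^3 + 12x^2 + 5x + 2 (mod f). (F_19[x]/(f) is a field with 19^4 = 130321 elements since f is irreducible of degree 4.)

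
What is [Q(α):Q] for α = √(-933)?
[Q(α):Q] = 2

[Q(α):Q] equals the degree of the minimal polynomial of α. Here α^2 = -933 and x^2 + 933 is irreducible (d = -933 is squarefree, ≠ 1, hence not a square), so deg(m_α) = 2. Thus [Q(α):Q] = 2.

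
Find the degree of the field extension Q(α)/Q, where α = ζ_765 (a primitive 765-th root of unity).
[Q(α):Q] = 384

The minimal polynomial of ζ_765 over Q is the 765-th cyclotomic polynomial Φ_765(x), which is irreducible over Q and has degree φ(765) = 384. Hence [Q(α):Q] = φ(765) = 384.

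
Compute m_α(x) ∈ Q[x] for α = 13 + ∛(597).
m_α(x) = x^3 - 39x^2 + 507x - 2794

Set β = α - 13 = ∛(597), so β^3 = 597. Then (α - 13)^3 - 597 = 0, i.e. α is a root of g(x) = (x - 13)^3 - 597 = x^3 - 39x^2 + 507x - 2794. Since g(x) = h(x - 13) where h(x) = x^3 - 597, and h is irreducible over Q (because 597 is not a perfect cube, so h has no rational root, and a monic cubic with no rational root is irreducible), g is also irreducible (irreducibility is preserved under the substitution x → x - 13). Hence m_α(x) = x^3 - 39x^2 + 507x - 2794.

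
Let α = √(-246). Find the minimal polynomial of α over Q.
m_α(x) = x^2 + 246

α satisfies α^2 + 246 = 0, so x^2 + 246 annihilates α. Since d = -246 is squarefree and ≠ 1, it is not a perfect square in Q, so x^2 + 246 has no rational root and is therefore irreducible over Q (a degree-2 polynomial over a field is irreducible iff it has no root). Hence m_α(x) = x^2 + 246.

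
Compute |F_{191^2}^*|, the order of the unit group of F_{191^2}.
|F_{191^2}^*| = 36480

F_{191^2} has 191^2 = 36481 elements; its multiplicative group consists of all nonzero elements, so |F_{191^2}^*| = 36481 - 1 = 36480. (It is cyclic since any finite subgroup of the multiplicative group of a field is cyclic.)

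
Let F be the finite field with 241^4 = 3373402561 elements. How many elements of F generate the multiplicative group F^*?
There are φ(3373402560) = 807403520 primitive elements

F_q^* is cyclic of order q - 1 = 3373402560. A cyclic group of order m has exactly φ(m) generators. Here m = 3373402560 = 2^6 · 3 · 5 · 11^2 · 113 · 257, so the number of primitive elements is φ(3373402560) = 807403520.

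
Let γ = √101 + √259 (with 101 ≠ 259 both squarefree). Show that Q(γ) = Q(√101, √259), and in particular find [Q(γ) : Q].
[Q(γ) : Q] = 4 (equivalently, Q(γ) = Q(√101, √259))

Obviously Q(γ) ⊆ Q(√101, √259), and [Q(√101, √259):Q] = 4 (since 101, 259 are distinct squarefree integers > 1 with 26159 not a perfect square). To show equality we compute the minimal polynomial of γ. From γ = √101 + √259: γ^2 = 101 + 2√(26159) + 259 = 360 + 2√(26159), so γ^2 - 360 = 2√(26159); squaring, (γ^2 - 360)^2 = 4·26159, i.e. γ^4 - 720γ^2 + 129600 - 104636 = 0, i.e. γ^4 - 720γ^2 + 24964 = 0. So γ is a root of x^4 - 720x^2 + 24964. This polynomial is irreducible over Q: it has no rational root (each ±√101 ± √259 is irrational), and any factorization into two quadratics over Q would force √(26159) ∈ Q (pairing opposite roots) or √101, √259 ∈ Q (other pairings), all impossible. Hence [Q(γ):Q] = 4 = [Q(√101, √259):Q], so Q(γ) = Q(√101, √259).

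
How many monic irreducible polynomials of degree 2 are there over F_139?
There are 9591 monic irreducible polynomials of degree 2 over F_139

Each element of F_{139^2} that lies in no proper subfield is a root of exactly one monic irreducible of degree 2 over F_139, and each such polynomial has 2 distinct roots in F_{139^2}. By Möbius inversion the count is N_139(2) = (1/2) Σ_{d|2} μ(2/d) · 139^d = (1/2)(μ(2)·139^1 + μ(1)·139^2) = 19182/2 = 9591.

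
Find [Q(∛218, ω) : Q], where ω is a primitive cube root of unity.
[Q(∛218, ω) : Q] = 6

[Q(∛218):Q] = 3 (min poly x^3 - 218, irreducible since 218 is not a perfect cube). [Q(ω):Q] = 2 (min poly x^2 + x + 1). Since Q(∛218) ⊂ R and ω ∉ R, we have ω ∉ Q(∛218), so x^2 + x + 1 remains irreducible over Q(∛218) and [Q(∛218, ω) : Q(∛218)] = 2. By the tower law, [Q(∛218, ω) : Q] = 3 · 2 = 6. (In fact Q(∛218, ω) is the splitting field of x^3 - 218 over Q.)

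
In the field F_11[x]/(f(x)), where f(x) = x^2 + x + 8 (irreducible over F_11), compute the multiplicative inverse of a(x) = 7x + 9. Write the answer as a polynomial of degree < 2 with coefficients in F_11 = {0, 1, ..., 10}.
a(x)^(-1) ≡ 5x + 8 (mod f(x))

Since f is irreducible over F_11, F_11[x]/(f) is a field and a(x) ≠ 0 has an inverse. Apply the extended Euclidean algorithm to f(x) and a(x) in F_11[x]: f(x) = (8x + 4)·a(x) + (5). The last nonzero remainder is the constant 5 = gcd(f, a) in F_11. Back-substituting through the division chain expresses 5 = s(x)·a(x) + t(x)·f(x) with s(x) ≡ 3x + 7 (mod f), so (3x + 7)·a(x) ≡ 5 (mod f). Multiplying by 5^(-1) ≡ 9 in F_11 gives a(x)^(-1) ≡ 9·(3x + 7) ≡ 5x + 8 (mod f). Check: (7x + 9)·(5x + 8) = 2x^2 + 2x + 6 ≡ 1 (mod x^2 + x + 8).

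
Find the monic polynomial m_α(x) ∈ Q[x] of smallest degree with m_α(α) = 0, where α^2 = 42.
m_α(x) = x^2 - 42

α satisfies α^2 - 42 = 0, so x^2 - 42 annihilates α. Since d = 42 is squarefree and ≠ 1, it is not a perfect square in Q, so x^2 - 42 has no rational root and is therefore irreducible over Q (a degree-2 polynomial over a field is irreducible iff it has no root). Hence m_α(x) = x^2 - 42.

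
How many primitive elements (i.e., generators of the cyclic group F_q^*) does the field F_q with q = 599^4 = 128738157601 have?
There are φ(128738157600) = 27898675200 primitive elements

F_q^* is cyclic of order q - 1 = 128738157600. A cyclic group of order m has exactly φ(m) generators. Here m = 128738157600 = 2^5 · 3 · 5^2 · 13 · 17 · 23 · 61 · 173, so the number of primitive elements is φ(128738157600) = 27898675200.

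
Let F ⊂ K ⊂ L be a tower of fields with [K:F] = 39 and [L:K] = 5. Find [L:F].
[L:F] = 195

The tower law says that for any tower of field extensions F ⊂ K ⊂ L with finite degrees, [L:F] = [L:K] · [K:F]. Here this gives [L:F] = 5 · 39 = 195.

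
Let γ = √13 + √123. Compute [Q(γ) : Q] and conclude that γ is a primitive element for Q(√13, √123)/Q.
[Q(γ) : Q] = 4 (equivalently, Q(γ) = Q(√13, √123))

Obviously Q(γ) ⊆ Q(√13, √123), and [Q(√13, √123):Q] = 4 (since 13, 123 are distinct squarefree integers > 1 with 1599 not a perfect square). To show equality we compute the minimal polynomial of γ. From γ = √13 + √123: γ^2 = 13 + 2√(1599) + 123 = 136 + 2√(1599), so γ^2 - 136 = 2√(1599); squaring, (γ^2 - 136)^2 = 4·1599, i.e. γ^4 - 272γ^2 + 18496 - 6396 = 0, i.e. γ^4 - 272γ^2 + 12100 = 0. So γ is a root of x^4 - 272x^2 + 12100. This polynomial is irreducible over Q: it has no rational root (each ±√13 ± √123 is irrational), and any factorization into two quadratics over Q would force √(1599) ∈ Q (pairing opposite roots) or √13, √123 ∈ Q (other pairings), all impossible. Hence [Q(γ):Q] = 4 = [Q(√13, √123):Q], so Q(γ) = Q(√13, √123).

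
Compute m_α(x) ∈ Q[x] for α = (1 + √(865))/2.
m_α(x) = x^2 - x - 216

From 2α - 1 = √(865), squaring gives (2α - 1)^2 = 865, i.e. 4α^2 - 4α + 1 = 865, so α^2 - α + (1 - 865)/4 = 0. Since 865 ≡ 1 (mod 4), (1 - 865)/4 = -216 ∈ Z. The polynomial x^2 - x - 216 has discriminant 1 - 4·(-216) = 865, which is not a perfect square in Q (d = 865 is squarefree and ≠ 1), so x^2 - x - 216 is irreducible over Q. It is the minimal polynomial of α.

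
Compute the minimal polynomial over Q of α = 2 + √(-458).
m_α(x) = x^2 - 4x + 462

From α - 2 = √(-458), squaring gives (α - 2)^2 = -458, i.e. α^2 - 4α + 4 = -458, so α^2 - 4α + 462 = 0. The discriminant of x^2 - 4x + 462 is (-4)^2 - 4·(462) = 16 - 1848 = -1832, and 4·(-458) is not a perfect square in Q since -458 is squarefree and ≠ 1. Hence x^2 - 4x + 462 is irreducible over Q and is the minimal polynomial of α.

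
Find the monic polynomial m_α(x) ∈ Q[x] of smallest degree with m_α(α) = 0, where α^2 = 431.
m_α(x) = x^2 - 431

α satisfies α^2 - 431 = 0, so x^2 - 431 annihilates α. Since d = 431 is squarefree and ≠ 1, it is not a perfect square in Q, so x^2 - 431 has no rational root and is therefore irreducible over Q (a degree-2 polynomial over a field is irreducible iff it has no root). Hence m_α(x) = x^2 - 431.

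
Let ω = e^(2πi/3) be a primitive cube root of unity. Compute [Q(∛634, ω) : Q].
[Q(∛634, ω) : Q] = 6

[Q(∛634):Q] = 3 (min poly x^3 - 634, irreducible since 634 is not a perfect cube). [Q(ω):Q] = 2 (min poly x^2 + x + 1). Since Q(∛634) ⊂ R and ω ∉ R, we have ω ∉ Q(∛634), so x^2 + x + 1 remains irreducible over Q(∛634) and [Q(∛634, ω) : Q(∛634)] = 2. By the tower law, [Q(∛634, ω) : Q] = 3 · 2 = 6. (In fact Q(∛634, ω) is the splitting field of x^3 - 634 over Q.)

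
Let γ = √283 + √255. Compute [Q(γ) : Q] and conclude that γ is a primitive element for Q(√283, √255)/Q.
[Q(γ) : Q] = 4 (equivalently, Q(γ) = Q(√283, √255))

Obviously Q(γ) ⊆ Q(√283, √255), and [Q(√283, √255):Q] = 4 (since 283, 255 are distinct squarefree integers > 1 with 72165 not a perfect square). To show equality we compute the minimal polynomial of γ. From γ = √283 + √255: γ^2 = 283 + 2√(72165) + 255 = 538 + 2√(72165), so γ^2 - 538 = 2√(72165); squaring, (γ^2 - 538)^2 = 4·72165, i.e. γ^4 - 1076γ^2 + 289444 - 288660 = 0, i.e. γ^4 - 1076γ^2 + 784 = 0. So γ is a root of x^4 - 1076x^2 + 784. This polynomial is irreducible over Q: it has no rational root (each ±√283 ± √255 is irrational), and any factorization into two quadratics over Q would force √(72165) ∈ Q (pairing opposite roots) or √283, √255 ∈ Q (other pairings), all impossible. Hence [Q(γ):Q] = 4 = [Q(√283, √255):Q], so Q(γ) = Q(√283, √255).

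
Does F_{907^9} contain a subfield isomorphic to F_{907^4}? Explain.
No: F_{907^4} is not a subfield of F_{907^9}

F_{p^m} embeds in F_{p^n} iff m | n. Here 4 ∤ 9 (since 9 = 2·4 + 1 with remainder 1 ≠ 0), so F_{907^4} is not a subfield of F_{907^9}. Equivalently: if it were, the tower law would give 4 = [F_{907^4}:F_907] dividing [F_{907^9}:F_907] = 9, contradiction.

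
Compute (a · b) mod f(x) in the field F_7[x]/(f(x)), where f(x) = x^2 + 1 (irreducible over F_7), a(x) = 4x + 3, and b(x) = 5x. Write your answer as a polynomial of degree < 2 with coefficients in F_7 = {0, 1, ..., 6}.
a · b ≡ x + 1 (mod f(x))

Multiply in F_7[x]: a(x)·b(x) = (4x + 3)·(5x) = 6x^2 + x. This has degree ≥ 2, so divide by f(x) over F_7: 6x^2 + x = (6)·(x^2 + 1) + (x + 1). Hence a·b ≡ x + 1 (mod f). (F_7[x]/(f) is a field with 7^2 = 49 elements since f is irreducible of degree 2.)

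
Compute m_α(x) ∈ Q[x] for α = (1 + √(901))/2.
m_α(x) = x^2 - x - 225

From 2α - 1 = √(901), squaring gives (2α - 1)^2 = 901, i.e. 4α^2 - 4α + 1 = 901, so α^2 - α + (1 - 901)/4 = 0. Since 901 ≡ 1 (mod 4), (1 - 901)/4 = -225 ∈ Z. The polynomial x^2 - x - 225 has discriminant 1 - 4·(-225) = 901, which is not a perfect square in Q (d = 901 is squarefree and ≠ 1), so x^2 - x - 225 is irreducible over Q. It is the minimal polynomial of α.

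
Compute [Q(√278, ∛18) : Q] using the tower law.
[Q(√278, ∛18) : Q] = 6

Let L = Q(√278, ∛18). Since Q(√278) ⊂ L and [Q(√278):Q] = 2, the tower law gives 2 | [L:Q]. Likewise Q(∛18) ⊂ L with [Q(∛18):Q] = 3 (because 18 is not a perfect cube), so 3 | [L:Q]. As gcd(2,3) = 1, [L:Q] is divisible by 6. Conversely L is generated over Q by √278 and ∛18, so [L:Q] ≤ 2·3 = 6. Therefore [Q(√278, ∛18) : Q] = 6.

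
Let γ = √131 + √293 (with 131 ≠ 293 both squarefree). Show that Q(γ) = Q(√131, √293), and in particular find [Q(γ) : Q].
[Q(γ) : Q] = 4 (equivalently, Q(γ) = Q(√131, √293))

Obviously Q(γ) ⊆ Q(√131, √293), and [Q(√131, √293):Q] = 4 (since 131, 293 are distinct squarefree integers > 1 with 38383 not a perfect square). To show equality we compute the minimal polynomial of γ. From γ = √131 + √293: γ^2 = 131 + 2√(38383) + 293 = 424 + 2√(38383), so γ^2 - 424 = 2√(38383); squaring, (γ^2 - 424)^2 = 4·38383, i.e. γ^4 - 848γ^2 + 179776 - 153532 = 0, i.e. γ^4 - 848γ^2 + 26244 = 0. So γ is a root of x^4 - 848x^2 + 26244. This polynomial is irreducible over Q: it has no rational root (each ±√131 ± √293 is irrational), and any factorization into two quadratics over Q would force √(38383) ∈ Q (pairing opposite roots) or √131, √293 ∈ Q (other pairings), all impossible. Hence [Q(γ):Q] = 4 = [Q(√131, √293):Q], so Q(γ) = Q(√131, √293).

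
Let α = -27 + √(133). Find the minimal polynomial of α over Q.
m_α(x) = x^2 + 54x + 596

From α + 27 = √(133), squaring gives (α + 27)^2 = 133, i.e. α^2 + 54α + 729 = 133, so α^2 + 54α + 596 = 0. The discriminant of x^2 + 54x + 596 is (54)^2 - 4·(596) = 2916 - 2384 = 532, and 4·(133) is not a perfect square in Q since 133 is squarefree and ≠ 1. Hence x^2 + 54x + 596 is irreducible over Q and is the minimal polynomial of α.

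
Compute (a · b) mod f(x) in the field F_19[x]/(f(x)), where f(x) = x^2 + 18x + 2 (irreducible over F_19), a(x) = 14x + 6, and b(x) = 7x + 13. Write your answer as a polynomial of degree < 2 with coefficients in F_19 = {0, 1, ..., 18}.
a · b ≡ 18x + 15 (mod f(x))

Multiply in F_19[x]: a(x)·b(x) = (14x + 6)·(7x + 13) = 3x^2 + 15x + 2. This has degree ≥ 2, so divide by f(x) over F_19: 3x^2 + 15x + 2 = (3)·(x^2 + 18x + 2) + (18x + 15). Hence a·b ≡ 18x + 15 (mod f). (F_19[x]/(f) is a field with 19^2 = 361 elements since f is irreducible of degree 2.)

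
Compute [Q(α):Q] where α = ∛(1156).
[Q(α):Q] = 3

The minimal polynomial of α is x^3 - 1156, irreducible over Q since 1156 is not a perfect cube (so x^3 - 1156 has no rational root). Hence [Q(α):Q] = deg(m_α) = 3.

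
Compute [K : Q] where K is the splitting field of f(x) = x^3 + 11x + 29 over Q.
[K : Q] = 6

By the rational root test, any rational root of the monic integer polynomial f(x) = x^3 + 11x + 29 must be an integer dividing the constant term 29, i.e. one of ±{1, 29}. Evaluating: f(1) = 41, f(-1) = 17, f(29) = 24737, f(-29) = -24679; none is 0, so f has no rational root and is therefore irreducible over Q (a cubic with no linear factor over a field is irreducible). For an irreducible cubic, the Galois group is A_3 or S_3 according as the discriminant disc(f) = -4a^3 - 27b^2 = -4·(11)^3 - 27·(29)^2 = -28031 is or is not a square in Q. Here disc(f) = -28031 is not a perfect square in Q, so the Galois group of f over Q is not contained in A_3 and must be all of S_3. The splitting field has degree |S_3| = 6 over Q, so [K : Q] = 6.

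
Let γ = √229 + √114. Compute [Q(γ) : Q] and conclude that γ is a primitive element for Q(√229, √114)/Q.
[Q(γ) : Q] = 4 (equivalently, Q(γ) = Q(√229, √114))

Obviously Q(γ) ⊆ Q(√229, √114), and [Q(√229, √114):Q] = 4 (since 229, 114 are distinct squarefree integers > 1 with 26106 not a perfect square). To show equality we compute the minimal polynomial of γ. From γ = √229 + √114: γ^2 = 229 + 2√(26106) + 114 = 343 + 2√(26106), so γ^2 - 343 = 2√(26106); squaring, (γ^2 - 343)^2 = 4·26106, i.e. γ^4 - 686γ^2 + 117649 - 104424 = 0, i.e. γ^4 - 686γ^2 + 13225 = 0. So γ is a root of x^4 - 686x^2 + 13225. This polynomial is irreducible over Q: it has no rational root (each ±√229 ± √114 is irrational), and any factorization into two quadratics over Q would force √(26106) ∈ Q (pairing opposite roots) or √229, √114 ∈ Q (other pairings), all impossible. Hence [Q(γ):Q] = 4 = [Q(√229, √114):Q], so Q(γ) = Q(√229, √114).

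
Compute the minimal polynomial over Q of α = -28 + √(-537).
m_α(x) = x^2 + 56x + 1321

From α + 28 = √(-537), squaring gives (α + 28)^2 = -537, i.e. α^2 + 56α + 784 = -537, so α^2 + 56α + 1321 = 0. The discriminant of x^2 + 56x + 1321 is (56)^2 - 4·(1321) = 3136 - 5284 = -2148, and 4·(-537) is not a perfect square in Q since -537 is squarefree and ≠ 1. Hence x^2 + 56x + 1321 is irreducible over Q and is the minimal polynomial of α.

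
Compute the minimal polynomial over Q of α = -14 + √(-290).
m_α(x) = x^2 + 28x + 486

From α + 14 = √(-290), squaring gives (α + 14)^2 = -290, i.e. α^2 + 28α + 196 = -290, so α^2 + 28α + 486 = 0. The discriminant of x^2 + 28x + 486 is (28)^2 - 4·(486) = 784 - 1944 = -1160, and 4·(-290) is not a perfect square in Q since -290 is squarefree and ≠ 1. Hence x^2 + 28x + 486 is irreducible over Q and is the minimal polynomial of α.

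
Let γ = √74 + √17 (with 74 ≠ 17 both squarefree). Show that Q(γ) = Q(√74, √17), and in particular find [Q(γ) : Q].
[Q(γ) : Q] = 4 (equivalently, Q(γ) = Q(√74, √17))

Obviously Q(γ) ⊆ Q(√74, √17), and [Q(√74, √17):Q] = 4 (since 74, 17 are distinct squarefree integers > 1 with 1258 not a perfect square). To show equality we compute the minimal polynomial of γ. From γ = √74 + √17: γ^2 = 74 + 2√(1258) + 17 = 91 + 2√(1258), so γ^2 - 91 = 2√(1258); squaring, (γ^2 - 91)^2 = 4·1258, i.e. γ^4 - 182γ^2 + 8281 - 5032 = 0, i.e. γ^4 - 182γ^2 + 3249 = 0. So γ is a root of x^4 - 182x^2 + 3249. This polynomial is irreducible over Q: it has no rational root (each ±√74 ± √17 is irrational), and any factorization into two quadratics over Q would force √(1258) ∈ Q (pairing opposite roots) or √74, √17 ∈ Q (other pairings), all impossible. Hence [Q(γ):Q] = 4 = [Q(√74, √17):Q], so Q(γ) = Q(√74, √17).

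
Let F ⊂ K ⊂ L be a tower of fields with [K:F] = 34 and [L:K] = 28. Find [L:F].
[L:F] = 952

The tower law says that for any tower of field extensions F ⊂ K ⊂ L with finite degrees, [L:F] = [L:K] · [K:F]. Here this gives [L:F] = 28 · 34 = 952.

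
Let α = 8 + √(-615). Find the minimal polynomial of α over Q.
m_α(x) = x^2 - 16x + 679

From α - 8 = √(-615), squaring gives (α - 8)^2 = -615, i.e. α^2 - 16α + 64 = -615, so α^2 - 16α + 679 = 0. The discriminant of x^2 - 16x + 679 is (-16)^2 - 4·(679) = 256 - 2716 = -2460, and 4·(-615) is not a perfect square in Q since -615 is squarefree and ≠ 1. Hence x^2 - 16x + 679 is irreducible over Q and is the minimal polynomial of α.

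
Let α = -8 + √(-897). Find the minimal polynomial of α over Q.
m_α(x) = x^2 + 16x + 961

From α + 8 = √(-897), squaring gives (α + 8)^2 = -897, i.e. α^2 + 16α + 64 = -897, so α^2 + 16α + 961 = 0. The discriminant of x^2 + 16x + 961 is (16)^2 - 4·(961) = 256 - 3844 = -3588, and 4·(-897) is not a perfect square in Q since -897 is squarefree and ≠ 1. Hence x^2 + 16x + 961 is irreducible over Q and is the minimal polynomial of α.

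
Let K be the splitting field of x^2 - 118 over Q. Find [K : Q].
[K : Q] = 2

f(x) = x^2 - 118 factors as (x - √118)(x + √118). The splitting field is K = Q(√118). Since 118 is squarefree and > 1, it is not a perfect square, so x^2 - 118 is irreducible over Q and [Q(√118) : Q] = 2. Hence [K : Q] = 2.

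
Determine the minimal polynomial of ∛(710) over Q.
m_α(x) = x^3 - 710

α satisfies α^3 = 710, so x^3 - 710 annihilates α. By the rational root test, a rational root p/q (in lowest terms) of x^3 - 710 would satisfy p^3 = 710 q^3, forcing q = 1 and p^3 = 710; but 710 is not a perfect cube, contradiction. A monic cubic over Q with no rational root is irreducible (any nontrivial factorization would include a linear factor). Hence x^3 - 710 is the minimal polynomial of α, and in particular [Q(α):Q] = 3.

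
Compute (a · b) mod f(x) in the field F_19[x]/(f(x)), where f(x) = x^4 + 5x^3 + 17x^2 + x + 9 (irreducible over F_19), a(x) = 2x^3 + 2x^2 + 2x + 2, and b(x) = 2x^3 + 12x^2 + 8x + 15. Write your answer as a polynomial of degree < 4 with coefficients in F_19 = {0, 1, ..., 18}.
a · b ≡ 7x^3 + 12x^2 + 17 (mod f(x))

Multiply in F_19[x]: a(x)·b(x) = (2x^3 + 2x^2 + 2x + 2)·(2x^3 + 12x^2 + 8x + 15) = 4x^6 + 9x^5 + 6x^4 + 17x^3 + 13x^2 + 8x + 11. This has degree ≥ 4, so divide by f(x) over F_19: 4x^6 + 9x^5 + 6x^4 + 17x^3 + 13x^2 + 8x + 11 = (4x^2 + 8x + 12)·(x^4 + 5x^3 + 17x^2 + x + 9) + (7x^3 + 12x^2 + 17). Hence a·b ≡ 7x^3 + 12x^2 + 17 (mod f). (F_19[x]/(f) is a field with 19^4 = 130321 elements since f is irreducible of degree 4.)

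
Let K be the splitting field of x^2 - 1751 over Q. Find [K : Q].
[K : Q] = 2

f(x) = x^2 - 1751 factors as (x - √1751)(x + √1751). The splitting field is K = Q(√1751). Since 1751 is squarefree and > 1, it is not a perfect square, so x^2 - 1751 is irreducible over Q and [Q(√1751) : Q] = 2. Hence [K : Q] = 2.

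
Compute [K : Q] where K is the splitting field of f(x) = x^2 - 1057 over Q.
[K : Q] = 2

f(x) = x^2 - 1057 factors as (x - √1057)(x + √1057). The splitting field is K = Q(√1057). Since 1057 is squarefree and > 1, it is not a perfect square, so x^2 - 1057 is irreducible over Q and [Q(√1057) : Q] = 2. Hence [K : Q] = 2.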